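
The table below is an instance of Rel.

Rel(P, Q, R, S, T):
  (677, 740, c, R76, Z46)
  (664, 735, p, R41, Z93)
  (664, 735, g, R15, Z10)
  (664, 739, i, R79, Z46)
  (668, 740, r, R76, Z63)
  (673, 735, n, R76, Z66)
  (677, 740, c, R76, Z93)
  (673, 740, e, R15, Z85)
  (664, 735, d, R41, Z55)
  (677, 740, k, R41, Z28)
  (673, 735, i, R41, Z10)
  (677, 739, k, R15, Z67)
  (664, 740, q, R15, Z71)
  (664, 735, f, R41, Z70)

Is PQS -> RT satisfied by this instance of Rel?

(P=677, Q=740, S=R76): 2 rows → {R,T} takes values {(c, Z46), (c, Z93)} — violation
(P=664, Q=735, S=R41): 3 rows → {R,T} takes values {(p, Z93), (d, Z55), (f, Z70)} — violation
(P=664, Q=735, S=R15): 1 row → {R,T} = (g, Z10) ✓
(P=664, Q=739, S=R79): 1 row → {R,T} = (i, Z46) ✓
(P=668, Q=740, S=R76): 1 row → {R,T} = (r, Z63) ✓
(P=673, Q=735, S=R76): 1 row → {R,T} = (n, Z66) ✓
(P=673, Q=740, S=R15): 1 row → {R,T} = (e, Z85) ✓
(P=677, Q=740, S=R41): 1 row → {R,T} = (k, Z28) ✓
(P=673, Q=735, S=R41): 1 row → {R,T} = (i, Z10) ✓
(P=677, Q=739, S=R15): 1 row → {R,T} = (k, Z67) ✓
(P=664, Q=740, S=R15): 1 row → {R,T} = (q, Z71) ✓
Two rows agree on PQS but differ on RT, so PQS -> RT does not hold.

No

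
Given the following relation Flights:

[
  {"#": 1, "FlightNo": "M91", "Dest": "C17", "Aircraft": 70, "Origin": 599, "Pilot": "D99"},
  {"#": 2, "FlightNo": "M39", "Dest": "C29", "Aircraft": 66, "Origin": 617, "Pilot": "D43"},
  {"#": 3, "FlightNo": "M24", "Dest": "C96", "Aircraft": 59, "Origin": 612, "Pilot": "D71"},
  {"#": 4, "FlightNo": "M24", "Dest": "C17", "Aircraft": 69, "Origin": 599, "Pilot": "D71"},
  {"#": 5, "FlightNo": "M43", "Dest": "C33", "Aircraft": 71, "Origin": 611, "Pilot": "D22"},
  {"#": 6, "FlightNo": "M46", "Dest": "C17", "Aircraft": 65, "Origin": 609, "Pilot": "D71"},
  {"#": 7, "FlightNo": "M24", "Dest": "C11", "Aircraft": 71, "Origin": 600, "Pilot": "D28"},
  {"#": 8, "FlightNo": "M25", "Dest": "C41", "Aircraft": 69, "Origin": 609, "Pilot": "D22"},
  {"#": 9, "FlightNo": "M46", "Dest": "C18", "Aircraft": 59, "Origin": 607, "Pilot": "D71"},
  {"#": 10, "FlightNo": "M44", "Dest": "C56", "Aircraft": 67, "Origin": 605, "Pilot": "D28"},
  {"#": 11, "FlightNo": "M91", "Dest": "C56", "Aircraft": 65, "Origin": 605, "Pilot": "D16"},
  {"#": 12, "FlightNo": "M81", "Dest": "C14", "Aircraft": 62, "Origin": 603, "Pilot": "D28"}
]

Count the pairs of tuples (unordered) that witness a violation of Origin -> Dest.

Origin=599: all 2 rows agree on Dest — 0 pairs.
Origin=609: violating pairs (6,8) — 1 pair.
Origin=605: all 2 rows agree on Dest — 0 pairs.

1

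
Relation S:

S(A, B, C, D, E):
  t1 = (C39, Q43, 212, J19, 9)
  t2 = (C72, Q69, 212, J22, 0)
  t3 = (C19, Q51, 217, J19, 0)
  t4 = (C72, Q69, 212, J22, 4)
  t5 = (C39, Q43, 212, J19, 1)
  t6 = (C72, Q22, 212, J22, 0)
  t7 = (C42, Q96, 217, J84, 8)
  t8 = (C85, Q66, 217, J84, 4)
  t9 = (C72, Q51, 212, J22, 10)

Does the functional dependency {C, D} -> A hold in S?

No

(C=212, D=J19): rows 1, 5 → A = C39, C39 ✓
(C=212, D=J22): rows 2, 4, 6, 9 → A = C72, C72, C72, C72 ✓
(C=217, D=J19): row 3 → A = C19 ✓
(C=217, D=J84): rows 7, 8 → A takes values {C42, C85} — violation
Two rows agree on {C, D} but differ on A, so {C, D} -> A does not hold.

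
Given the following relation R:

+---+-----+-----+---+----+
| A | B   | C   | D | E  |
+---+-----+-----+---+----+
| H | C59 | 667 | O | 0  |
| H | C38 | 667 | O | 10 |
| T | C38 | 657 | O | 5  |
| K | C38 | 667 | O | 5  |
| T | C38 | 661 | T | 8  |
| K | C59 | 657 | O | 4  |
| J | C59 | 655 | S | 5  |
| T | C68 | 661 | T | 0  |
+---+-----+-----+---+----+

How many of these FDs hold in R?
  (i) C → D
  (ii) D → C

1

(i) C → D: every LHS value maps to a single RHS value — holds.
(ii) D → C: D=O: 5 rows → C takes values {667, 657} — violation — fails.
1 of the 2 dependencies holds.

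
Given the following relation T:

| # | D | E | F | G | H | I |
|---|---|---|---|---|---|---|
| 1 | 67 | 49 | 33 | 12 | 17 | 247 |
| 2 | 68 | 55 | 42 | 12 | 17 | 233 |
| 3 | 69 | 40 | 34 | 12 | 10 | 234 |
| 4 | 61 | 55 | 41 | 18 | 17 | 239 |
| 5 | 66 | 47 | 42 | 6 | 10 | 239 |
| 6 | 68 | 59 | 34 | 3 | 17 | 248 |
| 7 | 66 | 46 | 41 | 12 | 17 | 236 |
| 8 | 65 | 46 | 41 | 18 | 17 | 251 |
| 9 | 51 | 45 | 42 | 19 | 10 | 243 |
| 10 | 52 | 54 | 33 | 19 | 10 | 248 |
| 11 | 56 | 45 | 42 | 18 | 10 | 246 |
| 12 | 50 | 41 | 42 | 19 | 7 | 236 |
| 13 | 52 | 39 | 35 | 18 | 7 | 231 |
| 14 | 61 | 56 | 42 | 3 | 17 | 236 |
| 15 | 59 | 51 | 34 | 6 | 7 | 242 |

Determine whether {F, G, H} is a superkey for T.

Rows 4 and 8 have the same {F, G, H} value (F=41, G=18, H=17) but are distinct tuples, so {F, G, H} does not determine every attribute — not a superkey.

No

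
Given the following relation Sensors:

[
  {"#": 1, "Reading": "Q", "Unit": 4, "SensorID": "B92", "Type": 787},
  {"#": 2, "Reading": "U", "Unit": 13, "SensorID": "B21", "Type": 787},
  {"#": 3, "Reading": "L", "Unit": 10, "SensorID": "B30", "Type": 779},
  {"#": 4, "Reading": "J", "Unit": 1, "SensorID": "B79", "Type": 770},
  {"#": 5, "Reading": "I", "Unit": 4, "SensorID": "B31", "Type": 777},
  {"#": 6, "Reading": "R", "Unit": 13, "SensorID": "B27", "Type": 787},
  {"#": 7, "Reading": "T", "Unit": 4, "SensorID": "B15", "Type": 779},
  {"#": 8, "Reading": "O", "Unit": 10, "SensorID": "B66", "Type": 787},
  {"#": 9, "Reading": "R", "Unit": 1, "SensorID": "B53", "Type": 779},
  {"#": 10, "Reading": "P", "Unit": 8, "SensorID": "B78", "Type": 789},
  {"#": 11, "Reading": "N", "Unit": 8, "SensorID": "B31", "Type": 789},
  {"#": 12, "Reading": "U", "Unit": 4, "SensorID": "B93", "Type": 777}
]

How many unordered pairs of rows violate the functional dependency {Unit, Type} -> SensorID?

(Unit=13, Type=787): violating pairs (2,6) — 1 pair.
(Unit=4, Type=777): violating pairs (5,12) — 1 pair.
(Unit=8, Type=789): violating pairs (10,11) — 1 pair.

3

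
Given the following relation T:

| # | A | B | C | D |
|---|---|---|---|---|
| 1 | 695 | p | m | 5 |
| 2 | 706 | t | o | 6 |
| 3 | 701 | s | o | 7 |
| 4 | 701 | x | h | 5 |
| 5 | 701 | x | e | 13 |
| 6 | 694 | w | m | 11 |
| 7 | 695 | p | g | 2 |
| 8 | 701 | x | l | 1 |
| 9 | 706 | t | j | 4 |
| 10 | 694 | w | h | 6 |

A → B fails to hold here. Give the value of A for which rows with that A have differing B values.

A=695: rows 1, 7 → B = p, p ✓
A=706: rows 2, 9 → B = t, t ✓
A=701: rows 3, 4, 5, 8 → B takes values {s, x} — violation
A=694: rows 6, 10 → B = w, w ✓
The only A value with inconsistent B is A=701.

701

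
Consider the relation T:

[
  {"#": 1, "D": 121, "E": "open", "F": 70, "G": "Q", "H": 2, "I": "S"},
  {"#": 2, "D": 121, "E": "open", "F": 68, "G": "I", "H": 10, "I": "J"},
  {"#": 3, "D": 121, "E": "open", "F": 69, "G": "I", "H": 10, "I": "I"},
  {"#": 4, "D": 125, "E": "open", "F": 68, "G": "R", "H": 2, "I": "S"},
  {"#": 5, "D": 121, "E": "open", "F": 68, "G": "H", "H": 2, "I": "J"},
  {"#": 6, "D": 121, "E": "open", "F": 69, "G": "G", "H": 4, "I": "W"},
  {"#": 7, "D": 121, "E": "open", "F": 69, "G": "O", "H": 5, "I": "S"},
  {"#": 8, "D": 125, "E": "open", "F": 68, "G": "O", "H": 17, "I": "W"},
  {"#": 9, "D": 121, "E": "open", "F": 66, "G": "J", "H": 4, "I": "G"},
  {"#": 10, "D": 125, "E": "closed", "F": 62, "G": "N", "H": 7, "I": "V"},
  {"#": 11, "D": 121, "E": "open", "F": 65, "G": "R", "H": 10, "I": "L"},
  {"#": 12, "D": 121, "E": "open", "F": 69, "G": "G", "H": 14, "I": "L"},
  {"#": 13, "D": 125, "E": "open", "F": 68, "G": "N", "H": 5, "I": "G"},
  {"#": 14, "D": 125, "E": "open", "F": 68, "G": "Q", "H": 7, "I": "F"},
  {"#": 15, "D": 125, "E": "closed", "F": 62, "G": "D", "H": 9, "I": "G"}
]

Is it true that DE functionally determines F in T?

(D=121, E=open): rows 1, 2, 3, 5, 6, 7, 9, 11, 12 → F takes values {70, 68, 69, 66, 65} — violation
(D=125, E=open): rows 4, 8, 13, 14 → F = 68, 68, 68, 68 ✓
(D=125, E=closed): rows 10, 15 → F = 62, 62 ✓
Two rows agree on DE but differ on F, so DE -> F does not hold.

No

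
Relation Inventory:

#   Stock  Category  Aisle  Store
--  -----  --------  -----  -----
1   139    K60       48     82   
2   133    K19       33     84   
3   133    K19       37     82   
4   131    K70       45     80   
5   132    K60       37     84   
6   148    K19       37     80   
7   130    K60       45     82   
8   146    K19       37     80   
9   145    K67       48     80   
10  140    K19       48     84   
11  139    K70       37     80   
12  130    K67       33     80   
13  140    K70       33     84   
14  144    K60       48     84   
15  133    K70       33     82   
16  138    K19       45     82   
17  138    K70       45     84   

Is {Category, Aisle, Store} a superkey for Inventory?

Rows 6 and 8 have the same {Category, Aisle, Store} value (Category=K19, Aisle=37, Store=80) but are distinct tuples, so {Category, Aisle, Store} does not determine every attribute — not a superkey.

No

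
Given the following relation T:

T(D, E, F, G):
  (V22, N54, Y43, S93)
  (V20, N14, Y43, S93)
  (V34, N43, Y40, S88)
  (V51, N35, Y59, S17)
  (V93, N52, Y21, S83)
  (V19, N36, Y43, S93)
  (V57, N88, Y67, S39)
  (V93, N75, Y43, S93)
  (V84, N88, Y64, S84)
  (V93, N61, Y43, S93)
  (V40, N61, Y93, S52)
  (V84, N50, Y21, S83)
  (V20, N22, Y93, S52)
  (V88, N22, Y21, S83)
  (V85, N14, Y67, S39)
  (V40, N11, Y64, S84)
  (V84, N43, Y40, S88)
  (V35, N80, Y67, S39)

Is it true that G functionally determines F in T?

Yes

G=S93: 5 rows → F = Y43, Y43, Y43, Y43, Y43 ✓
G=S88: 2 rows → F = Y40, Y40 ✓
G=S17: 1 row → F = Y59 ✓
G=S83: 3 rows → F = Y21, Y21, Y21 ✓
G=S39: 3 rows → F = Y67, Y67, Y67 ✓
G=S84: 2 rows → F = Y64, Y64 ✓
G=S52: 2 rows → F = Y93, Y93 ✓
Every G value is associated with a single F value, so G → F holds.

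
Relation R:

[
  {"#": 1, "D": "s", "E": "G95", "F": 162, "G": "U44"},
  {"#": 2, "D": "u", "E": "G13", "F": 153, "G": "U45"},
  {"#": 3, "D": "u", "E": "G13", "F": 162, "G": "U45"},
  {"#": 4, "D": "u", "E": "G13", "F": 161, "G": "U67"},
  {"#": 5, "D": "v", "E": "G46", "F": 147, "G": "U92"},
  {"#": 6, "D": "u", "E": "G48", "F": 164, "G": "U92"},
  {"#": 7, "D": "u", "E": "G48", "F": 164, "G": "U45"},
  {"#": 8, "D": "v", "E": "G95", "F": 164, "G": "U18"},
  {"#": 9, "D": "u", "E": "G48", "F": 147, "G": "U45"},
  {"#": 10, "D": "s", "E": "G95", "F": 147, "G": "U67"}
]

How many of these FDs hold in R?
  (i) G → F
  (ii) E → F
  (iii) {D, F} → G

(i) G → F: G=U45: rows 2, 3, 7, 9 → F takes values {153, 162, 164, 147} — violation; G=U67: rows 4, 10 → F takes values {161, 147} — violation; G=U92: rows 5, 6 → F takes values {147, 164} — violation — fails.
(ii) E → F: E=G95: rows 1, 8, 10 → F takes values {162, 164, 147} — violation; E=G13: rows 2, 3, 4 → F takes values {153, 162, 161} — violation; E=G48: rows 6, 7, 9 → F takes values {164, 147} — violation — fails.
(iii) {D, F} → G: (D=u, F=164): rows 6, 7 → G takes values {U92, U45} — violation — fails.
None of the 3 dependencies hold.

0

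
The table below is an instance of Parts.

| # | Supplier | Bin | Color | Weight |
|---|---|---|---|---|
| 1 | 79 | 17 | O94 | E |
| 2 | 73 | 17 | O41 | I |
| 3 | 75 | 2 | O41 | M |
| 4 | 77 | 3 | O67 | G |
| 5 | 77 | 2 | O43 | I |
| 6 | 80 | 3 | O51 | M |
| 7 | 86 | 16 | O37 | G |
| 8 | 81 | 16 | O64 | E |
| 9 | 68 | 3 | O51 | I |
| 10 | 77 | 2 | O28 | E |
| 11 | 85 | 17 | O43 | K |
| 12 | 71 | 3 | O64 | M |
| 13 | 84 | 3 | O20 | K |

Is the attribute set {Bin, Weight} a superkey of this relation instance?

Rows 6 and 12 have the same {Bin, Weight} value (Bin=3, Weight=M) but are distinct tuples, so {Bin, Weight} does not determine every attribute — not a superkey.

No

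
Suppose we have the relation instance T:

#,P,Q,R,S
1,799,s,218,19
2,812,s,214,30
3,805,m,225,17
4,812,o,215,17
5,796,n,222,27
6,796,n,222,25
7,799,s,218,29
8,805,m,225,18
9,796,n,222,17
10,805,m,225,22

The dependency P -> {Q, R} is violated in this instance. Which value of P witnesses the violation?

812

P=799: rows 1, 7 → {Q,R} = (s, 218), (s, 218) ✓
P=812: rows 2, 4 → {Q,R} takes values {(s, 214), (o, 215)} — violation
P=805: rows 3, 8, 10 → {Q,R} = (m, 225), (m, 225), (m, 225) ✓
P=796: rows 5, 6, 9 → {Q,R} = (n, 222), (n, 222), (n, 222) ✓
The only P value with inconsistent RHS is P=812.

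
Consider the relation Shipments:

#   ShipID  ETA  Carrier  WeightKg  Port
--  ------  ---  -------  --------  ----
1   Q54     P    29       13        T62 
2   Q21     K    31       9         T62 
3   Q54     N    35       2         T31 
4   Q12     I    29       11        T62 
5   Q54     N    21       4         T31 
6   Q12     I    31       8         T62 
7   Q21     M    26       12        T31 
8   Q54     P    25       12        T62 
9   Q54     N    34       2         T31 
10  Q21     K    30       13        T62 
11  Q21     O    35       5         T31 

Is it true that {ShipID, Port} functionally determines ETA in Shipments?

(ShipID=Q54, Port=T62): rows 1, 8 → ETA = P, P ✓
(ShipID=Q21, Port=T62): rows 2, 10 → ETA = K, K ✓
(ShipID=Q54, Port=T31): rows 3, 5, 9 → ETA = N, N, N ✓
(ShipID=Q12, Port=T62): rows 4, 6 → ETA = I, I ✓
(ShipID=Q21, Port=T31): rows 7, 11 → ETA takes values {M, O} — violation
Two rows agree on {ShipID, Port} but differ on ETA, so {ShipID, Port} → ETA does not hold.

No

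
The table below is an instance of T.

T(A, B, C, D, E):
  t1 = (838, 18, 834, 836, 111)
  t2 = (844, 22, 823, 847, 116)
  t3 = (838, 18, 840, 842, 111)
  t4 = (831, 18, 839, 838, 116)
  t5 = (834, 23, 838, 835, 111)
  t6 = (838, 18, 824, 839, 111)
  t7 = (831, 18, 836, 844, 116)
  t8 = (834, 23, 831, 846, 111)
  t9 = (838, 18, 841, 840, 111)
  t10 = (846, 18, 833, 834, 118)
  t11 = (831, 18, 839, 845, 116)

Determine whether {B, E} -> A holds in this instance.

Yes

(B=18, E=111): rows 1, 3, 6, 9 → A = 838, 838, 838, 838 ✓
(B=22, E=116): row 2 → A = 844 ✓
(B=18, E=116): rows 4, 7, 11 → A = 831, 831, 831 ✓
(B=23, E=111): rows 5, 8 → A = 834, 834 ✓
(B=18, E=118): row 10 → A = 846 ✓
Every {B, E} value is associated with a single A value, so {B, E} -> A holds.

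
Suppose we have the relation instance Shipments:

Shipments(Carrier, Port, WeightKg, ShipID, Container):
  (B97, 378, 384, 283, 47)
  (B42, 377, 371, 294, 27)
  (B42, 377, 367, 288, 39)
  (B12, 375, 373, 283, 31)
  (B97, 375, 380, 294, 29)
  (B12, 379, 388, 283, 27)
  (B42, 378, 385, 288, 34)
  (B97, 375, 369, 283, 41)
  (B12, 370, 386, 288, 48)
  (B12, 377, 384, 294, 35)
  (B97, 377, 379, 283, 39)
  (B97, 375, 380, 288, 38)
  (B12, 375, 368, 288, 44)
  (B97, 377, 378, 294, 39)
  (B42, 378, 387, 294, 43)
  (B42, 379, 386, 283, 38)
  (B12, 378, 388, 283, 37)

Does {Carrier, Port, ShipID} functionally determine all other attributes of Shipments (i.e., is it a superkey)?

All 17 rows have distinct {Carrier, Port, ShipID} values, so {Carrier, Port, ShipID} → (all attributes) holds and {Carrier, Port, ShipID} is a superkey.

Yes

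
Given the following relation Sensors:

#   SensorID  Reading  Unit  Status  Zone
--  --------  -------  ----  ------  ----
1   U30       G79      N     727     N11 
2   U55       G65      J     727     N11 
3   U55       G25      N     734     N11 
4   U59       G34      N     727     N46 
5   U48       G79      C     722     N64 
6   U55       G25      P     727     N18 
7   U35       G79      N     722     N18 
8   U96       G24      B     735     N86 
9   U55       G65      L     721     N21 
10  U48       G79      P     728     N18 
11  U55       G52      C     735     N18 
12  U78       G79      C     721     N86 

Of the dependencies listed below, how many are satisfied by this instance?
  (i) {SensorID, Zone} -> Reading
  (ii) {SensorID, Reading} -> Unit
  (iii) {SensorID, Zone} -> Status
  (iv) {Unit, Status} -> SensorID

0

(i) {SensorID, Zone} -> Reading: (SensorID=U55, Zone=N11): rows 2, 3 → Reading takes values {G65, G25} — violation; (SensorID=U55, Zone=N18): rows 6, 11 → Reading takes values {G25, G52} — violation — fails.
(ii) {SensorID, Reading} -> Unit: (SensorID=U55, Reading=G65): rows 2, 9 → Unit takes values {J, L} — violation; (SensorID=U55, Reading=G25): rows 3, 6 → Unit takes values {N, P} — violation; (SensorID=U48, Reading=G79): rows 5, 10 → Unit takes values {C, P} — violation — fails.
(iii) {SensorID, Zone} -> Status: (SensorID=U55, Zone=N11): rows 2, 3 → Status takes values {727, 734} — violation; (SensorID=U55, Zone=N18): rows 6, 11 → Status takes values {727, 735} — violation — fails.
(iv) {Unit, Status} -> SensorID: (Unit=N, Status=727): rows 1, 4 → SensorID takes values {U30, U59} — violation — fails.
None of the 4 dependencies hold.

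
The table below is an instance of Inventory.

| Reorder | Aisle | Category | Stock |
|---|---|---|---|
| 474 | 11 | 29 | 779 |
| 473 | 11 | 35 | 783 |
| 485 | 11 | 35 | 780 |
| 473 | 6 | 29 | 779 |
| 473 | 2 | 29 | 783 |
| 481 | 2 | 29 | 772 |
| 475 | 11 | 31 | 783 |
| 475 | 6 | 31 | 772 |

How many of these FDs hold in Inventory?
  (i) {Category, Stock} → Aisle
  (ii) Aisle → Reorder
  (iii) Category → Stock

0

(i) {Category, Stock} → Aisle: (Category=29, Stock=779): 2 rows → Aisle takes values {11, 6} — violation — fails.
(ii) Aisle → Reorder: Aisle=11: 4 rows → Reorder takes values {474, 473, 485, 475} — violation; Aisle=6: 2 rows → Reorder takes values {473, 475} — violation; Aisle=2: 2 rows → Reorder takes values {473, 481} — violation — fails.
(iii) Category → Stock: Category=29: 4 rows → Stock takes values {779, 783, 772} — violation; Category=35: 2 rows → Stock takes values {783, 780} — violation; Category=31: 2 rows → Stock takes values {783, 772} — violation — fails.
None of the 3 dependencies hold.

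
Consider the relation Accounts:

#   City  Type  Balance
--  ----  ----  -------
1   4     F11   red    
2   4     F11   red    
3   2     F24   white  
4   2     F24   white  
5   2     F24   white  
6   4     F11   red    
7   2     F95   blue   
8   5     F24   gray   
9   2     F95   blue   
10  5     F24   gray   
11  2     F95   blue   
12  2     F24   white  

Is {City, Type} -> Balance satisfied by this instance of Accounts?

Yes

(City=4, Type=F11): rows 1, 2, 6 → Balance = red, red, red ✓
(City=2, Type=F24): rows 3, 4, 5, 12 → Balance = white, white, white, white ✓
(City=2, Type=F95): rows 7, 9, 11 → Balance = blue, blue, blue ✓
(City=5, Type=F24): rows 8, 10 → Balance = gray, gray ✓
Every {City, Type} value is associated with a single Balance value, so {City, Type} -> Balance holds.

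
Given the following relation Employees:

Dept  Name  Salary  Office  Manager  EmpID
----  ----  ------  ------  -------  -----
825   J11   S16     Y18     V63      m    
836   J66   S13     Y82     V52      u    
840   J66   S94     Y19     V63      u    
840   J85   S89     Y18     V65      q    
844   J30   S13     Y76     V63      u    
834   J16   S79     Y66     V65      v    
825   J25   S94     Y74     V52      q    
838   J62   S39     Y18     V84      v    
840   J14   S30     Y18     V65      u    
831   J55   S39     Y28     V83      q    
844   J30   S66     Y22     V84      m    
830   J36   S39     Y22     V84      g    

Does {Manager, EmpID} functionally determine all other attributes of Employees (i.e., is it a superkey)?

No

Two distinct rows share (Manager=V63, EmpID=u), so {Manager, EmpID} does not determine every attribute — not a superkey.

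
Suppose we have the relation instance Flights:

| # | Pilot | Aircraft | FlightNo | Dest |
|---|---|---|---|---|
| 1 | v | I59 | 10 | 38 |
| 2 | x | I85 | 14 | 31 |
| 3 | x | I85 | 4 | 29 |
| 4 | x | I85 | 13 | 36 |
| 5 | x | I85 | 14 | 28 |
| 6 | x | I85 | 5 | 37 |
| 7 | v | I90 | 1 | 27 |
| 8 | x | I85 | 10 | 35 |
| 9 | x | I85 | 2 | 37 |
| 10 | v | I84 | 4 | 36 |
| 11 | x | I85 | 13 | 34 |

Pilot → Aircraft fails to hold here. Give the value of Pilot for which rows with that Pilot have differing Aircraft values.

Pilot=v: rows 1, 7, 10 → Aircraft takes values {I59, I90, I84} — violation
Pilot=x: rows 2, 3, 4, 5, 6, 8, 9, 11 → Aircraft = I85, I85, I85, I85, I85, I85, I85, I85 ✓
The only Pilot value with inconsistent Aircraft is Pilot=v.

v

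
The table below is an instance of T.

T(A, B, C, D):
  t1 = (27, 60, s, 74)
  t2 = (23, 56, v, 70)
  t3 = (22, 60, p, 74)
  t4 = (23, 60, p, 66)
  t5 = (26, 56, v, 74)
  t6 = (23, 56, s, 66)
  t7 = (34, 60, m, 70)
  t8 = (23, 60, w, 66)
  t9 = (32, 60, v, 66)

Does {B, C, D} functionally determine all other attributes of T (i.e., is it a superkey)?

All 9 rows have distinct {B, C, D} values, so {B, C, D} → (all attributes) holds and {B, C, D} is a superkey.

Yes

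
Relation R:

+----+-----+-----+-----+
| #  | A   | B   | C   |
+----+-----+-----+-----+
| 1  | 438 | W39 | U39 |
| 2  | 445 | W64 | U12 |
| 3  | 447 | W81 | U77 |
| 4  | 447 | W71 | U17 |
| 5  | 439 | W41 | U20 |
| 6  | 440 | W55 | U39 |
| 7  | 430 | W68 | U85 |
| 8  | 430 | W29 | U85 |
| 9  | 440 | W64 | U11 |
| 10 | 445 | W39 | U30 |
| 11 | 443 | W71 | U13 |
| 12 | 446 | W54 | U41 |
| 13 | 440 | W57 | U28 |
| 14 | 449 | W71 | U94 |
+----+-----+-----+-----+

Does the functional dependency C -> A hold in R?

C=U39: rows 1, 6 → A takes values {438, 440} — violation
C=U12: row 2 → A = 445 ✓
C=U77: row 3 → A = 447 ✓
C=U17: row 4 → A = 447 ✓
C=U20: row 5 → A = 439 ✓
C=U85: rows 7, 8 → A = 430, 430 ✓
C=U11: row 9 → A = 440 ✓
C=U30: row 10 → A = 445 ✓
C=U13: row 11 → A = 443 ✓
C=U41: row 12 → A = 446 ✓
C=U28: row 13 → A = 440 ✓
C=U94: row 14 → A = 449 ✓
Two rows agree on C but differ on A, so C -> A does not hold.

No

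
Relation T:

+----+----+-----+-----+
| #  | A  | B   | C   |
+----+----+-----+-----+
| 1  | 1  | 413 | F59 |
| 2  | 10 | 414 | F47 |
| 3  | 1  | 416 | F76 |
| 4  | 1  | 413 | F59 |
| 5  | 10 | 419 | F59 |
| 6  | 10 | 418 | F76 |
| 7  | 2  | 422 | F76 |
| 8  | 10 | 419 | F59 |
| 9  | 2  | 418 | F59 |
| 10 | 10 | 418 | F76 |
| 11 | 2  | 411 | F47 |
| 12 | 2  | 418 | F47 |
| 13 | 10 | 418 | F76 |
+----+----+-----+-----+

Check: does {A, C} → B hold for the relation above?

No

(A=1, C=F59): rows 1, 4 → B = 413, 413 ✓
(A=10, C=F47): row 2 → B = 414 ✓
(A=1, C=F76): row 3 → B = 416 ✓
(A=10, C=F59): rows 5, 8 → B = 419, 419 ✓
(A=10, C=F76): rows 6, 10, 13 → B = 418, 418, 418 ✓
(A=2, C=F76): row 7 → B = 422 ✓
(A=2, C=F59): row 9 → B = 418 ✓
(A=2, C=F47): rows 11, 12 → B takes values {411, 418} — violation
Two rows agree on {A, C} but differ on B, so {A, C} → B does not hold.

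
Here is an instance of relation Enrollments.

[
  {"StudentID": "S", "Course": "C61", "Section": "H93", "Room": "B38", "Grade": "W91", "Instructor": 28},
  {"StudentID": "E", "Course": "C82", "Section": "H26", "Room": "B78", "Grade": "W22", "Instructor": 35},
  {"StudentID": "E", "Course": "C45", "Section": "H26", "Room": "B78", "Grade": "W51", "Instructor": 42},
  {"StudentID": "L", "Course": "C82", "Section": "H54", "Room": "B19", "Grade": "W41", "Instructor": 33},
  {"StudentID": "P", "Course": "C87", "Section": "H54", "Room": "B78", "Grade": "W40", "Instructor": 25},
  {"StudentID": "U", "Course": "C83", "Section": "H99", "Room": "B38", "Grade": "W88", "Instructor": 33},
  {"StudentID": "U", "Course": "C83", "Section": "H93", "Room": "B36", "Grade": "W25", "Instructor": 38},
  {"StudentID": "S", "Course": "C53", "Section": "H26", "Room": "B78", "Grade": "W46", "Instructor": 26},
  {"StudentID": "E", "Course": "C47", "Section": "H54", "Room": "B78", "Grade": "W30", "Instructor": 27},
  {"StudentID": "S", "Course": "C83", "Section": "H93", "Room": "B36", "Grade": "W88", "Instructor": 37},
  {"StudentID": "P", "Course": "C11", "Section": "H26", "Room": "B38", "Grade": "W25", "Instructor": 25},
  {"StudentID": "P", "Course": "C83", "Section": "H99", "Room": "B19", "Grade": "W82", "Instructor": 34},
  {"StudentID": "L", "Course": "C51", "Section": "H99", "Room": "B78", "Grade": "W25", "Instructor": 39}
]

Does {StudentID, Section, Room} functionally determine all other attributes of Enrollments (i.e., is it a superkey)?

No

Two distinct rows share (StudentID=E, Section=H26, Room=B78), so {StudentID, Section, Room} does not determine every attribute — not a superkey.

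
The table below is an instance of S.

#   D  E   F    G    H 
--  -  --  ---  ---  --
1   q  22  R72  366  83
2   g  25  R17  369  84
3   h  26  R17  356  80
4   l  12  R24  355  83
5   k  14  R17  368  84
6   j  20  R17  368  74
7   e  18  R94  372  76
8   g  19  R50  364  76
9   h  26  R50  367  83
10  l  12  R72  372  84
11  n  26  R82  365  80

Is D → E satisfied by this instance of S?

No

D=q: row 1 → E = 22 ✓
D=g: rows 2, 8 → E takes values {25, 19} — violation
D=h: rows 3, 9 → E = 26, 26 ✓
D=l: rows 4, 10 → E = 12, 12 ✓
D=k: row 5 → E = 14 ✓
D=j: row 6 → E = 20 ✓
D=e: row 7 → E = 18 ✓
D=n: row 11 → E = 26 ✓
Two rows agree on D but differ on E, so D → E does not hold.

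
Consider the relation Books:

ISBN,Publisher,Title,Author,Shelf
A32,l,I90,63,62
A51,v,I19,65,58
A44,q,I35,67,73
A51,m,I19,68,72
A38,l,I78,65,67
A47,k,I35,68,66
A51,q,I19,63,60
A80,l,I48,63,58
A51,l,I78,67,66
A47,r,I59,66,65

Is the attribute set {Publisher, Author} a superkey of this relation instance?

No

Two distinct rows share (Publisher=l, Author=63), so {Publisher, Author} does not determine every attribute — not a superkey.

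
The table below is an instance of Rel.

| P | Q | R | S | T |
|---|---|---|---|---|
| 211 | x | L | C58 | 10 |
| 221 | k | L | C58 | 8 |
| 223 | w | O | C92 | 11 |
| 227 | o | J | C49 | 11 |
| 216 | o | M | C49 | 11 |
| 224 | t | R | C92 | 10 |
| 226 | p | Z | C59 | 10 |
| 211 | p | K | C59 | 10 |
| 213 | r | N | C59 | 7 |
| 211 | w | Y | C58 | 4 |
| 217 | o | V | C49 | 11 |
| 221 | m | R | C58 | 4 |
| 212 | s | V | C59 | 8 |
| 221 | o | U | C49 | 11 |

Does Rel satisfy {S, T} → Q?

(S=C58, T=10): 1 row → Q = x ✓
(S=C58, T=8): 1 row → Q = k ✓
(S=C92, T=11): 1 row → Q = w ✓
(S=C49, T=11): 4 rows → Q = o, o, o, o ✓
(S=C92, T=10): 1 row → Q = t ✓
(S=C59, T=10): 2 rows → Q = p, p ✓
(S=C59, T=7): 1 row → Q = r ✓
(S=C58, T=4): 2 rows → Q takes values {w, m} — violation
(S=C59, T=8): 1 row → Q = s ✓
Two rows agree on {S, T} but differ on Q, so {S, T} → Q does not hold.

No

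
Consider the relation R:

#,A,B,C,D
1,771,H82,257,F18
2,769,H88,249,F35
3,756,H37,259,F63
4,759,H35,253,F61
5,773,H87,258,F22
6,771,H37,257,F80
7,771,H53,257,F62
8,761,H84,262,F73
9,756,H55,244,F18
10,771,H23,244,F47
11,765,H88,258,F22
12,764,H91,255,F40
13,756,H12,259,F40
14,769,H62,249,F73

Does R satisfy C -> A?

C=257: rows 1, 6, 7 → A = 771, 771, 771 ✓
C=249: rows 2, 14 → A = 769, 769 ✓
C=259: rows 3, 13 → A = 756, 756 ✓
C=253: row 4 → A = 759 ✓
C=258: rows 5, 11 → A takes values {773, 765} — violation
C=262: row 8 → A = 761 ✓
C=244: rows 9, 10 → A takes values {756, 771} — violation
C=255: row 12 → A = 764 ✓
Two rows agree on C but differ on A, so C -> A does not hold.

No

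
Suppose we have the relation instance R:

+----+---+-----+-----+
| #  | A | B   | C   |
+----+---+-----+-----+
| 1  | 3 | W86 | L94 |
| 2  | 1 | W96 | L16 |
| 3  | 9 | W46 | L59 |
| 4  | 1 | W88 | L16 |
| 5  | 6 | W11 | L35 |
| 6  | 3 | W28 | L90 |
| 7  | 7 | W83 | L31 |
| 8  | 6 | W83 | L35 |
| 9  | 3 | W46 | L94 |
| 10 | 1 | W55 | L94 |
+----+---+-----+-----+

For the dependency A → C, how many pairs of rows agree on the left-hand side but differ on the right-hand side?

4

A=3: violating pairs (1,6), (6,9) — 2 pairs.
A=1: violating pairs (2,10), (4,10) — 2 pairs.
A=6: all 2 rows agree on C — 0 pairs.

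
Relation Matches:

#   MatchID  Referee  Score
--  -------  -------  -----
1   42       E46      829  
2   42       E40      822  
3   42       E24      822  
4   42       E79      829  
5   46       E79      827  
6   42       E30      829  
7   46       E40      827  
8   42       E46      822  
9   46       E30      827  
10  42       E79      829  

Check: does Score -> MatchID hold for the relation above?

Score=829: rows 1, 4, 6, 10 → MatchID = 42, 42, 42, 42 ✓
Score=822: rows 2, 3, 8 → MatchID = 42, 42, 42 ✓
Score=827: rows 5, 7, 9 → MatchID = 46, 46, 46 ✓
Every Score value is associated with a single MatchID value, so Score -> MatchID holds.

Yes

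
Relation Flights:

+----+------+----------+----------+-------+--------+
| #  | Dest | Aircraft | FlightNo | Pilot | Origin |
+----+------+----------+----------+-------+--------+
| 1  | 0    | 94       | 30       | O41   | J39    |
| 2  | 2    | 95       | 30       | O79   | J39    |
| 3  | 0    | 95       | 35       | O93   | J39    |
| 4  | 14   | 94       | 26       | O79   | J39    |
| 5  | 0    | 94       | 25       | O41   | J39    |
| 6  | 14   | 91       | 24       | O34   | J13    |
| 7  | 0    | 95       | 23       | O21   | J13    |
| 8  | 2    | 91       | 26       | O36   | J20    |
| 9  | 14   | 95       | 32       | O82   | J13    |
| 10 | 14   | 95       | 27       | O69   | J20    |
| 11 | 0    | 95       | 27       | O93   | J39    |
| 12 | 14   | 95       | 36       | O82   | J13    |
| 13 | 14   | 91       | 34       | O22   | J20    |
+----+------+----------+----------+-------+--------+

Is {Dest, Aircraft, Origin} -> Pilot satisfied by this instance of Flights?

(Dest=0, Aircraft=94, Origin=J39): rows 1, 5 → Pilot = O41, O41 ✓
(Dest=2, Aircraft=95, Origin=J39): row 2 → Pilot = O79 ✓
(Dest=0, Aircraft=95, Origin=J39): rows 3, 11 → Pilot = O93, O93 ✓
(Dest=14, Aircraft=94, Origin=J39): row 4 → Pilot = O79 ✓
(Dest=14, Aircraft=91, Origin=J13): row 6 → Pilot = O34 ✓
(Dest=0, Aircraft=95, Origin=J13): row 7 → Pilot = O21 ✓
(Dest=2, Aircraft=91, Origin=J20): row 8 → Pilot = O36 ✓
(Dest=14, Aircraft=95, Origin=J13): rows 9, 12 → Pilot = O82, O82 ✓
(Dest=14, Aircraft=95, Origin=J20): row 10 → Pilot = O69 ✓
(Dest=14, Aircraft=91, Origin=J20): row 13 → Pilot = O22 ✓
Every {Dest, Aircraft, Origin} value is associated with a single Pilot value, so {Dest, Aircraft, Origin} -> Pilot holds.

Yes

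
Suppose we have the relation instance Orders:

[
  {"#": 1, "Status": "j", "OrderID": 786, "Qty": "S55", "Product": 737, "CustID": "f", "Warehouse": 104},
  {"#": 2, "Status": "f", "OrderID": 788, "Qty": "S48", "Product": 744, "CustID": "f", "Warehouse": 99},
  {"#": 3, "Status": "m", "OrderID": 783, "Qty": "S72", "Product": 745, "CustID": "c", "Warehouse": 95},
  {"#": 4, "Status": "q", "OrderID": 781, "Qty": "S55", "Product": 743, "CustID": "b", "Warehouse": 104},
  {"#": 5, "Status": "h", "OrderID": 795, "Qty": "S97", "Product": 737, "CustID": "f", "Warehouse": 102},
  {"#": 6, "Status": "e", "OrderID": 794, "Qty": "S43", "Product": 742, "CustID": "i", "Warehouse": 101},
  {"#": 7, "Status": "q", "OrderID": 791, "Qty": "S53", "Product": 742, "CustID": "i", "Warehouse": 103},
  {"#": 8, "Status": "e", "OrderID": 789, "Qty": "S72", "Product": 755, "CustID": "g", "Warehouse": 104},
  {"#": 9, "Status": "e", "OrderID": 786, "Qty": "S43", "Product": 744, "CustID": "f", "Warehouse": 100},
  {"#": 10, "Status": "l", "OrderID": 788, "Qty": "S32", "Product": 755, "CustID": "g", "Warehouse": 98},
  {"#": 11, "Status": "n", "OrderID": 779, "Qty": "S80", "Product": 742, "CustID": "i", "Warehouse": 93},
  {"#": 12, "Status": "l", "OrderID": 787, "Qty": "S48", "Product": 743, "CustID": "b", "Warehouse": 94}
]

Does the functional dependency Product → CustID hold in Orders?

Yes

Product=737: rows 1, 5 → CustID = f, f ✓
Product=744: rows 2, 9 → CustID = f, f ✓
Product=745: row 3 → CustID = c ✓
Product=743: rows 4, 12 → CustID = b, b ✓
Product=742: rows 6, 7, 11 → CustID = i, i, i ✓
Product=755: rows 8, 10 → CustID = g, g ✓
Every Product value is associated with a single CustID value, so Product → CustID holds.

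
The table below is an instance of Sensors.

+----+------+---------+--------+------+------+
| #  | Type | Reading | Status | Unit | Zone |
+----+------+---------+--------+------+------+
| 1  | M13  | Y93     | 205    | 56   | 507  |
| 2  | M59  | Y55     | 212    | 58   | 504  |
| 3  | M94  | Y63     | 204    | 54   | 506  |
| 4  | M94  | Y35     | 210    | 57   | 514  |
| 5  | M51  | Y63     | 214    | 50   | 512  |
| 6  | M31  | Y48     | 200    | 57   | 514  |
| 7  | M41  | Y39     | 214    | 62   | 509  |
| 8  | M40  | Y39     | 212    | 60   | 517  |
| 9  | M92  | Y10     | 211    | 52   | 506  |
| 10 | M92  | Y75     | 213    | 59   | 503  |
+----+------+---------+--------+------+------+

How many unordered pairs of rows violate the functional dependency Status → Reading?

Status=212: violating pairs (2,8) — 1 pair.
Status=214: violating pairs (5,7) — 1 pair.

2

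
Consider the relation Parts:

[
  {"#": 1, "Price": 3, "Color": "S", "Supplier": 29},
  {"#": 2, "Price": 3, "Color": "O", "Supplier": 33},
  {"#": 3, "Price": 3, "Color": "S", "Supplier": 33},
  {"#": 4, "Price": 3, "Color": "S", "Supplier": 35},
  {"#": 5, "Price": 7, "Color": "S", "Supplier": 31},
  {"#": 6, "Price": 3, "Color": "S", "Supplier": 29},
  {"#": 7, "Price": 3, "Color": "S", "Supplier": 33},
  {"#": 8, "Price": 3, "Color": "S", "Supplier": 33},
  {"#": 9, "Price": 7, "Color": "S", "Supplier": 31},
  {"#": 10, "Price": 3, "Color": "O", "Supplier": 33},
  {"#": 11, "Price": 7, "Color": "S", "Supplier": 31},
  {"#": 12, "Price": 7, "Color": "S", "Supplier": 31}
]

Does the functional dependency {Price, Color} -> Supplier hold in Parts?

No

(Price=3, Color=S): rows 1, 3, 4, 6, 7, 8 → Supplier takes values {29, 33, 35} — violation
(Price=3, Color=O): rows 2, 10 → Supplier = 33, 33 ✓
(Price=7, Color=S): rows 5, 9, 11, 12 → Supplier = 31, 31, 31, 31 ✓
Two rows agree on {Price, Color} but differ on Supplier, so {Price, Color} -> Supplier does not hold.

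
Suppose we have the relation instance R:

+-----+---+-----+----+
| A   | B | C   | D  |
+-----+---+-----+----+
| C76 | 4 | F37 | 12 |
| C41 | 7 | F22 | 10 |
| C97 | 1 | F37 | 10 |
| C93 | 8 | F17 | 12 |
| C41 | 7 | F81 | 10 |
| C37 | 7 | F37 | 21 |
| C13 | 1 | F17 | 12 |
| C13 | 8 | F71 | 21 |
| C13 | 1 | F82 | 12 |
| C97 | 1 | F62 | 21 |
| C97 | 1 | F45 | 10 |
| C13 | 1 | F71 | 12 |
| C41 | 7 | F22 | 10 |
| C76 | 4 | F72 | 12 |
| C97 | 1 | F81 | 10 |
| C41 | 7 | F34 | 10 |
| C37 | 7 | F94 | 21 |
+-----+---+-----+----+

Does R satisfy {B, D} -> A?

(B=4, D=12): 2 rows → A = C76, C76 ✓
(B=7, D=10): 4 rows → A = C41, C41, C41, C41 ✓
(B=1, D=10): 3 rows → A = C97, C97, C97 ✓
(B=8, D=12): 1 row → A = C93 ✓
(B=7, D=21): 2 rows → A = C37, C37 ✓
(B=1, D=12): 3 rows → A = C13, C13, C13 ✓
(B=8, D=21): 1 row → A = C13 ✓
(B=1, D=21): 1 row → A = C97 ✓
Every {B, D} value is associated with a single A value, so {B, D} -> A holds.

Yes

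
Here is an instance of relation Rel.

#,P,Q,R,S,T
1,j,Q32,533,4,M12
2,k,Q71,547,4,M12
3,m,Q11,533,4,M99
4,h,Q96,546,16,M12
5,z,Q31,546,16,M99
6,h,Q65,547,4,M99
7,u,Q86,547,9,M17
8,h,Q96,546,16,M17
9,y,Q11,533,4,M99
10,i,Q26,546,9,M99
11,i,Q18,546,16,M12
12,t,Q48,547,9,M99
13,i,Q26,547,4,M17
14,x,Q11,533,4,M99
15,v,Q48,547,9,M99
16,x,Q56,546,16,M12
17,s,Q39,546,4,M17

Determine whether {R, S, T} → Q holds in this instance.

(R=533, S=4, T=M12): row 1 → Q = Q32 ✓
(R=547, S=4, T=M12): row 2 → Q = Q71 ✓
(R=533, S=4, T=M99): rows 3, 9, 14 → Q = Q11, Q11, Q11 ✓
(R=546, S=16, T=M12): rows 4, 11, 16 → Q takes values {Q96, Q18, Q56} — violation
(R=546, S=16, T=M99): row 5 → Q = Q31 ✓
(R=547, S=4, T=M99): row 6 → Q = Q65 ✓
(R=547, S=9, T=M17): row 7 → Q = Q86 ✓
(R=546, S=16, T=M17): row 8 → Q = Q96 ✓
(R=546, S=9, T=M99): row 10 → Q = Q26 ✓
(R=547, S=9, T=M99): rows 12, 15 → Q = Q48, Q48 ✓
(R=547, S=4, T=M17): row 13 → Q = Q26 ✓
(R=546, S=4, T=M17): row 17 → Q = Q39 ✓
Two rows agree on {R, S, T} but differ on Q, so {R, S, T} → Q does not hold.

No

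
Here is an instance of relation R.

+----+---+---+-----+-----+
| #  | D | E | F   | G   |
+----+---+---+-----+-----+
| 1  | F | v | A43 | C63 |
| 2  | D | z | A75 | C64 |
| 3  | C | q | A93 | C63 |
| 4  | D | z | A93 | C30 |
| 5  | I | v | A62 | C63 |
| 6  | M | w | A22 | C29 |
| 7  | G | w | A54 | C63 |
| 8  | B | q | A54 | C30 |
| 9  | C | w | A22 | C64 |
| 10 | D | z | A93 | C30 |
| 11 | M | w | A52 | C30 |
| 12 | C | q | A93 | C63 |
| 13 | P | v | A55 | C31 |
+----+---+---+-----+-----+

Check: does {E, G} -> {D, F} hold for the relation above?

No

(E=v, G=C63): rows 1, 5 → {D,F} takes values {(F, A43), (I, A62)} — violation
(E=z, G=C64): row 2 → {D,F} = (D, A75) ✓
(E=q, G=C63): rows 3, 12 → {D,F} = (C, A93), (C, A93) ✓
(E=z, G=C30): rows 4, 10 → {D,F} = (D, A93), (D, A93) ✓
(E=w, G=C29): row 6 → {D,F} = (M, A22) ✓
(E=w, G=C63): row 7 → {D,F} = (G, A54) ✓
(E=q, G=C30): row 8 → {D,F} = (B, A54) ✓
(E=w, G=C64): row 9 → {D,F} = (C, A22) ✓
(E=w, G=C30): row 11 → {D,F} = (M, A52) ✓
(E=v, G=C31): row 13 → {D,F} = (P, A55) ✓
Two rows agree on {E, G} but differ on {D, F}, so {E, G} -> {D, F} does not hold.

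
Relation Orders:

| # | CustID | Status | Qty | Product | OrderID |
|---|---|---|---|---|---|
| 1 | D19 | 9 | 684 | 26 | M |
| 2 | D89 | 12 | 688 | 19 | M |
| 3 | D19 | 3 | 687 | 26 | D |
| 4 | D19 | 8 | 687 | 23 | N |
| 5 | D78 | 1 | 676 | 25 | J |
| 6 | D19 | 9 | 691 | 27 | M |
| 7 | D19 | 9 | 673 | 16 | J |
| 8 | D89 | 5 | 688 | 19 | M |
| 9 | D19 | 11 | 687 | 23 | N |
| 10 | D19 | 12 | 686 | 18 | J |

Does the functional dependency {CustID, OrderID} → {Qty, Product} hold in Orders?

No

(CustID=D19, OrderID=M): rows 1, 6 → {Qty,Product} takes values {(684, 26), (691, 27)} — violation
(CustID=D89, OrderID=M): rows 2, 8 → {Qty,Product} = (688, 19), (688, 19) ✓
(CustID=D19, OrderID=D): row 3 → {Qty,Product} = (687, 26) ✓
(CustID=D19, OrderID=N): rows 4, 9 → {Qty,Product} = (687, 23), (687, 23) ✓
(CustID=D78, OrderID=J): row 5 → {Qty,Product} = (676, 25) ✓
(CustID=D19, OrderID=J): rows 7, 10 → {Qty,Product} takes values {(673, 16), (686, 18)} — violation
Two rows agree on {CustID, OrderID} but differ on {Qty, Product}, so {CustID, OrderID} → {Qty, Product} does not hold.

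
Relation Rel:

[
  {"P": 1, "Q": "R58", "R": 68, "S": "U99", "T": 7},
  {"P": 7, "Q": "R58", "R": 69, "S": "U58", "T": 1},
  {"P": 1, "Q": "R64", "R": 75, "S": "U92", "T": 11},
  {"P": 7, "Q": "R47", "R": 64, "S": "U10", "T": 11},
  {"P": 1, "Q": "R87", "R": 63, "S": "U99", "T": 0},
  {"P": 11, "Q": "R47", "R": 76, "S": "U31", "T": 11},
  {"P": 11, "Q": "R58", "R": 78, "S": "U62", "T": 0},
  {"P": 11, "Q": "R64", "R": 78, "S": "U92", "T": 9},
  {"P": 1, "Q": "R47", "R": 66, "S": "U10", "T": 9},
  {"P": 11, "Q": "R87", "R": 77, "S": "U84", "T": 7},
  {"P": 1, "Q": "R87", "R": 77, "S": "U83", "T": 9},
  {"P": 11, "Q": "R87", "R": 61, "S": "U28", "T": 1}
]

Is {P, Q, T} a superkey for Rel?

All 12 rows have distinct {P, Q, T} values, so {P, Q, T} → (all attributes) holds and {P, Q, T} is a superkey.

Yes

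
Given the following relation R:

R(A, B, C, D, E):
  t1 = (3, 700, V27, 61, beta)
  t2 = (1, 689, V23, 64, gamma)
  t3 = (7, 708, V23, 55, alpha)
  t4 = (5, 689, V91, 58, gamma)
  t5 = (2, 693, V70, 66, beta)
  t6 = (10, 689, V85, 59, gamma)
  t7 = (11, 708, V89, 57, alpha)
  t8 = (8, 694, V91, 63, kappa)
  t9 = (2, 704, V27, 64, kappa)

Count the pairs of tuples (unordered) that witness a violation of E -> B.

E=beta: violating pairs (1,5) — 1 pair.
E=gamma: all 3 rows agree on B — 0 pairs.
E=alpha: all 2 rows agree on B — 0 pairs.
E=kappa: violating pairs (8,9) — 1 pair.

2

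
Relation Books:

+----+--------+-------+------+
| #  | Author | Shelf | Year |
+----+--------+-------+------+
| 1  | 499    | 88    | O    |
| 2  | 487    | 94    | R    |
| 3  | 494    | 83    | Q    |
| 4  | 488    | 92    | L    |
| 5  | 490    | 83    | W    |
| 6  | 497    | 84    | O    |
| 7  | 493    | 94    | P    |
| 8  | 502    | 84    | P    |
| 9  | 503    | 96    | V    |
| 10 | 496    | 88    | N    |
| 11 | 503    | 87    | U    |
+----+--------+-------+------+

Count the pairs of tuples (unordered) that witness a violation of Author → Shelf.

1

Author=503: violating pairs (9,11) — 1 pair.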